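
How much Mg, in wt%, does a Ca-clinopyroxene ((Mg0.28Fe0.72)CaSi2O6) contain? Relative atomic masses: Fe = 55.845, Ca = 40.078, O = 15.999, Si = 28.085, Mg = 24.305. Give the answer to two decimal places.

2.84 wt%

Formula mass = 0.28×24.305 + 0.72×55.845 + 1×40.078 + 2×28.085 + 6×15.999 = 239.256 g/mol, of which 6.805 g is Mg.
So Mg makes up 6.805/239.256 = 0.0284 of the mass, i.e. 2.84%.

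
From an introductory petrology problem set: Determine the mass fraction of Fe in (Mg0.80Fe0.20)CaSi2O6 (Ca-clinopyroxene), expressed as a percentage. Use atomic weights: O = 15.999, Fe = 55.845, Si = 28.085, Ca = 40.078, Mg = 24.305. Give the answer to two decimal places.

5.01 mass %

M((Mg0.80Fe0.20)CaSi2O6) = 222.855 g/mol.
Fe contributes 0.20 × 55.845 = 11.169 g per mole.
11.169/222.855 = 0.0501 → 5.01%.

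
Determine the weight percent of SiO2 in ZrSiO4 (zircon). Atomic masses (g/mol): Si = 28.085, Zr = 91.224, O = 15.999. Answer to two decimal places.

M(ZrSiO4) = 183.305 g/mol; M(SiO2) = 60.083 g/mol.
Moles SiO2 per formula unit = 1 Si ÷ 1 = 1.0000.
SiO2 fraction = (1.0000 × 60.083) / 183.305 = 60.083/183.305 = 0.3278.

32.78 wt%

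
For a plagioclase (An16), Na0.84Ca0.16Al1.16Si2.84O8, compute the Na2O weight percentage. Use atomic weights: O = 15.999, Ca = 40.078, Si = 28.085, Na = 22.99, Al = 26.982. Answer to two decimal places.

9.83 wt%

Molar mass of Na0.84Ca0.16Al1.16Si2.84O8 = 0.84·22.99 + 0.16·40.078 + 1.16·26.982 + 2.84·28.085 + 8·15.999 = 264.777 g/mol.
Each formula unit contains 0.84 Na, equivalent to 0.84/2 = 0.4200 mol Na2O.
M(Na2O) = 2×22.99 + 1×15.999 = 61.979 g/mol.
Mass of Na2O per formula unit = 0.4200 × 61.979 = 26.031 g.
Na2O wt% = 26.031 / 264.777 × 100 = 9.83%.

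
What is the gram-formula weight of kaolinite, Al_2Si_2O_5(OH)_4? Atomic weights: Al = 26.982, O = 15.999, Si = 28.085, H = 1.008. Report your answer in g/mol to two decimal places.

Al: 2 × 26.982 = 53.9640
Si: 2 × 28.085 = 56.1700
O: 9 × 15.999 = 143.9910
H: 4 × 1.008 = 4.0320
Summing the contributions gives the formula mass.

258.16 g/mol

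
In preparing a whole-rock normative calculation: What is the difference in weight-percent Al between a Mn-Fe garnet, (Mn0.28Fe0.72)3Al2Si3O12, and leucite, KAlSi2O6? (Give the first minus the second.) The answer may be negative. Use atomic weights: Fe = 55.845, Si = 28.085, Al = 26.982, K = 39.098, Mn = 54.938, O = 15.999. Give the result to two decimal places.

M((Mn0.28Fe0.72)3Al2Si3O12) = 496.980 g/mol, so wt% Al = 53.964/496.980 × 100 = 10.86%.
M(KAlSi2O6) = 218.244 g/mol, so wt% Al = 26.982/218.244 × 100 = 12.36%.
10.86 − 12.36 = -1.50 pp.

-1.50 percentage points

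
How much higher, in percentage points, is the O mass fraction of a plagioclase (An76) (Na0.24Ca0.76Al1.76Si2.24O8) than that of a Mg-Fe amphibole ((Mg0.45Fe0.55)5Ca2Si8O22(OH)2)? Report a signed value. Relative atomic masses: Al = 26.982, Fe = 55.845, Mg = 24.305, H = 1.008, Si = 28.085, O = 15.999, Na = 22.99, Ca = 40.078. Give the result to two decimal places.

First mineral: 127.992 g O in 274.368 g formula = 46.65 wt% O.
Second mineral: 383.976 g O in 899.088 g formula = 42.71 wt% O.
46.65% − 42.71% gives a difference of 3.94 percentage points.

3.94 percentage points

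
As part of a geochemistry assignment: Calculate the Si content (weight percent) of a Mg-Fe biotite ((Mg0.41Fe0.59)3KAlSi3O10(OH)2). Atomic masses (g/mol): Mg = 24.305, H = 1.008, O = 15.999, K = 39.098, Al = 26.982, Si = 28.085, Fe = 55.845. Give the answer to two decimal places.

Molar mass of (Mg0.41Fe0.59)3KAlSi3O10(OH)2: 1.23·24.305 + 1.77·55.845 + 1·39.098 + 1·26.982 + 3·28.085 + 12·15.999 + 2·1.008 = 473.080 g/mol.
Mass of Si per formula unit: 3 × 28.085 = 84.255 g.
Weight fraction Si = 84.255 / 473.080 = 0.1781.

17.81 weight percent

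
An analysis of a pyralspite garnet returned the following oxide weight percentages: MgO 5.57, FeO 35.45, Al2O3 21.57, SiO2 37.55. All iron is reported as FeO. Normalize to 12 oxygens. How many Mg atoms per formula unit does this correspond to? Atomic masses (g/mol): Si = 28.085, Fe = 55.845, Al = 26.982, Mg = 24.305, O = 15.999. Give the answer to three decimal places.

5.57 wt% MgO ÷ 40.304 g/mol = 0.13820 mol, giving 0.13820 Mg and 0.13820 O.
35.45 wt% FeO ÷ 71.844 g/mol = 0.49343 mol, giving 0.49343 Fe and 0.49343 O.
21.57 wt% Al2O3 ÷ 101.961 g/mol = 0.21155 mol, giving 0.42310 Al and 0.63465 O.
37.55 wt% SiO2 ÷ 60.083 g/mol = 0.62497 mol, giving 0.62497 Si and 1.24994 O.
Oxygen sums to 2.51622; scaling by 12/2.51622 = 4.76906 puts the formula on 12 O.
Mg: 0.13820 × 4.76906 = 0.659 atoms per formula unit.

0.659 Mg apfu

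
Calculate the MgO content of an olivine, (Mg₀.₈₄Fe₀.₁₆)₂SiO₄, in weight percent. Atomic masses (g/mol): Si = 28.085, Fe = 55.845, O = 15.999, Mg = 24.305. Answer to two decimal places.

44.91 wt%

M((Mg₀.₈₄Fe₀.₁₆)₂SiO₄) = 150.784 g/mol; M(MgO) = 40.304 g/mol.
Moles MgO per formula unit = 1.68 Mg ÷ 1 = 1.6800.
MgO fraction = (1.6800 × 40.304) / 150.784 = 67.711/150.784 = 0.4491.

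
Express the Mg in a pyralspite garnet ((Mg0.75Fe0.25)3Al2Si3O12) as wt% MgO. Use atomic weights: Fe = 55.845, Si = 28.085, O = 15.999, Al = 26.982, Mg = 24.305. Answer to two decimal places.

21.25 wt%

Formula mass = 426.777 g/mol.
2.25 Mg → 2.2500 mol MgO per formula unit; M(MgO) = 40.304, so MgO mass = 90.684 g.
90.684/426.777 × 100 = 21.25 wt%.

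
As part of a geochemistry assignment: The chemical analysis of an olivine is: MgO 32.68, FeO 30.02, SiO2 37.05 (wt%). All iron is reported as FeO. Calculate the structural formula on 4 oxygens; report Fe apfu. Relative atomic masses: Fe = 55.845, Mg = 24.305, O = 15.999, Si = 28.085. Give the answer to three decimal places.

32.68 wt% MgO ÷ 40.304 g/mol = 0.81084 mol, giving 0.81084 Mg and 0.81084 O.
30.02 wt% FeO ÷ 71.844 g/mol = 0.41785 mol, giving 0.41785 Fe and 0.41785 O.
37.05 wt% SiO2 ÷ 60.083 g/mol = 0.61665 mol, giving 0.61665 Si and 1.23330 O.
Oxygen sums to 2.46199; scaling by 4/2.46199 = 1.62470 puts the formula on 4 O.
Fe: 0.41785 × 1.62470 = 0.679 atoms per formula unit.

0.679 Fe apfu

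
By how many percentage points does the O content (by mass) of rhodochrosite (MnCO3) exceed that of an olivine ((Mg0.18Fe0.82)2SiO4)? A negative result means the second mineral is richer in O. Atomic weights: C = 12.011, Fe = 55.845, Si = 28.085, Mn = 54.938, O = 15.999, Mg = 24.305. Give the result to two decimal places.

8.50 percentage points

First mineral: 47.997 g O in 114.946 g formula = 41.76 wt% O.
Second mineral: 63.996 g O in 192.417 g formula = 33.26 wt% O.
41.76% − 33.26% gives a difference of 8.50 percentage points.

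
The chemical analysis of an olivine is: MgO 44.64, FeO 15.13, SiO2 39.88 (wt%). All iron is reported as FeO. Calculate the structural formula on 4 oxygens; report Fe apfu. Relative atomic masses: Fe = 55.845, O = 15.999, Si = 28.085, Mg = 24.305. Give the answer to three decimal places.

44.64 wt% MgO ÷ 40.304 g/mol = 1.10758 mol, giving 1.10758 Mg and 1.10758 O.
15.13 wt% FeO ÷ 71.844 g/mol = 0.21060 mol, giving 0.21060 Fe and 0.21060 O.
39.88 wt% SiO2 ÷ 60.083 g/mol = 0.66375 mol, giving 0.66375 Si and 1.32750 O.
Oxygen sums to 2.64568; scaling by 4/2.64568 = 1.51190 puts the formula on 4 O.
Fe: 0.21060 × 1.51190 = 0.318 atoms per formula unit.

0.318 Fe apfu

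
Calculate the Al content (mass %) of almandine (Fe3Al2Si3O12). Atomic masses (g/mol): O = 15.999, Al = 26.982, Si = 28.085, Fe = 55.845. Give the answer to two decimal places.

10.84 mass %

M(Fe3Al2Si3O12) = 497.742 g/mol.
Al contributes 2 × 26.982 = 53.964 g per mole.
53.964/497.742 = 0.1084 → 10.84%.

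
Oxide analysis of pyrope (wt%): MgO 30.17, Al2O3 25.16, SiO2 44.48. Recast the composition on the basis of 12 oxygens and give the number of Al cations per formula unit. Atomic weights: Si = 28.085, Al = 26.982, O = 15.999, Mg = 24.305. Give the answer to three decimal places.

1.994 Al apfu

MgO: 30.17/40.304 = 0.74856 mol → 0.74856 mol Mg, 0.74856 mol O.
Al2O3: 25.16/101.961 = 0.24676 mol → 0.49352 mol Al, 0.74028 mol O.
SiO2: 44.48/60.083 = 0.74031 mol → 0.74031 mol Si, 1.48062 mol O.
Total oxygen = 2.96946 mol. Normalization factor = 12/2.96946 = 4.04114.
Al per 12 O = 0.49352 × 4.04114 = 1.994.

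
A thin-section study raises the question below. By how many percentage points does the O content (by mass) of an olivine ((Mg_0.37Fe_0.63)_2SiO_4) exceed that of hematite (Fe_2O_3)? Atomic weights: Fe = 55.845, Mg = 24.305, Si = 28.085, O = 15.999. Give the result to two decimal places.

First mineral: 63.996 g O in 180.431 g formula = 35.47 wt% O.
Second mineral: 47.997 g O in 159.687 g formula = 30.06 wt% O.
35.47% − 30.06% gives a difference of 5.41 percentage points.

5.41 percentage points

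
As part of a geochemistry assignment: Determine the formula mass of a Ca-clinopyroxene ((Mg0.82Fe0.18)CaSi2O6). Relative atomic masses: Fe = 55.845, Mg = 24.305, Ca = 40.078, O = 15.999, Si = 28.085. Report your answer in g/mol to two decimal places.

222.22 g/mol

The formula mass is the sum 0.82*24.305 + 0.18*55.845 + 1*40.078 + 2*28.085 + 6*15.999.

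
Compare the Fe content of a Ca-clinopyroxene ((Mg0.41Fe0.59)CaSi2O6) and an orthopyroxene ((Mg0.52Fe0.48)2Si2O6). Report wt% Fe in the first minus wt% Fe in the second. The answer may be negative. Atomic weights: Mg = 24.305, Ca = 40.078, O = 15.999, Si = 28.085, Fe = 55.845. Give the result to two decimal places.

-9.19 percentage points

First mineral: 32.949 g Fe in 235.156 g formula = 14.01 wt% Fe.
Second mineral: 53.611 g Fe in 231.052 g formula = 23.20 wt% Fe.
14.01% − 23.20% gives a difference of -9.19 percentage points.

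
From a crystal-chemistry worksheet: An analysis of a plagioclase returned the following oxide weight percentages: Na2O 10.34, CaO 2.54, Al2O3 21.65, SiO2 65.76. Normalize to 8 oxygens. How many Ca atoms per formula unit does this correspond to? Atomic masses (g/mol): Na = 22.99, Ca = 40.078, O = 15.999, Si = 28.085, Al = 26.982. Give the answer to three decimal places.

0.119 Ca apfu

Na2O (M=61.979): mol = 0.16683; Na = 0.33366, O = 0.16683.
CaO (M=56.077): mol = 0.04529; Ca = 0.04529, O = 0.04529.
Al2O3 (M=101.961): mol = 0.21234; Al = 0.42468, O = 0.63702.
SiO2 (M=60.083): mol = 1.09449; Si = 1.09449, O = 2.18898.
ΣO = 3.03812; factor = 8/ΣO = 2.63321.
Ca apfu = 0.04529 × 2.63321 = 0.119.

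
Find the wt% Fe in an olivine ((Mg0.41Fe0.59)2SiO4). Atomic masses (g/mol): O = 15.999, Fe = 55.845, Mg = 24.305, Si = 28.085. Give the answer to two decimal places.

37.04 weight percent

M((Mg0.41Fe0.59)2SiO4) = 177.908 g/mol.
Fe contributes 1.18 × 55.845 = 65.897 g per mole.
65.897/177.908 = 0.3704 → 37.04%.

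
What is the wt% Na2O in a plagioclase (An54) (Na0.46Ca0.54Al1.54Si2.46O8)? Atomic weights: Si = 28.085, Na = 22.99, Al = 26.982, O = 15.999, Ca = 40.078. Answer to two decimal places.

Molar mass of Na0.46Ca0.54Al1.54Si2.46O8 = 0.46*22.99 + 0.54*40.078 + 1.54*26.982 + 2.46*28.085 + 8*15.999 = 270.851 g/mol.
Each formula unit contains 0.46 Na, equivalent to 0.46/2 = 0.2300 mol Na2O.
M(Na2O) = 2×22.99 + 1×15.999 = 61.979 g/mol.
Mass of Na2O per formula unit = 0.2300 × 61.979 = 14.255 g.
Na2O wt% = 14.255 / 270.851 × 100 = 5.26%.

5.26 wt%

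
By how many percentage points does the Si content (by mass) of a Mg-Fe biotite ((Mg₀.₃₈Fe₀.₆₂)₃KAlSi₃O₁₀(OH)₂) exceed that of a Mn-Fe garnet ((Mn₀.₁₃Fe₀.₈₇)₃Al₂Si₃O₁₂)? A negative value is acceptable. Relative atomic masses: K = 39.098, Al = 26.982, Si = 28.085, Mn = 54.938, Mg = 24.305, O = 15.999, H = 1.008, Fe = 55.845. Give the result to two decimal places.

Si in (Mg₀.₃₈Fe₀.₆₂)₃KAlSi₃O₁₀(OH)₂: molar mass 475.918 g/mol; 3×28.085 = 84.255 g → 17.70 wt%.
Si in (Mn₀.₁₃Fe₀.₈₇)₃Al₂Si₃O₁₂: molar mass 497.388 g/mol; 3×28.085 = 84.255 g → 16.94 wt%.
Difference = 17.70 − 16.94 = 0.76 percentage points.

0.76 percentage points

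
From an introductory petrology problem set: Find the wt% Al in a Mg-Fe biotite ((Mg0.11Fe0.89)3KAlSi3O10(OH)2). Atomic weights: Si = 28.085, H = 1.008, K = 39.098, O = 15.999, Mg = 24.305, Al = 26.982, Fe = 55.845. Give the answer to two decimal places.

Formula mass = 0.33*24.305 + 2.67*55.845 + 1*39.098 + 1*26.982 + 3*28.085 + 12*15.999 + 2*1.008 = 501.466 g/mol, of which 26.982 g is Al.
So Al makes up 26.982/501.466 = 0.0538 of the mass, i.e. 5.38%.

5.38 weight percent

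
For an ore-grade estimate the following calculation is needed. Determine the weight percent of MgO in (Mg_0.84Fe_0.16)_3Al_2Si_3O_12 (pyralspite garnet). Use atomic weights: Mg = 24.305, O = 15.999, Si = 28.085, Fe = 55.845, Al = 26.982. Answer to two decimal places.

M((Mg_0.84Fe_0.16)_3Al_2Si_3O_12) = 418.261 g/mol; M(MgO) = 40.304 g/mol.
Moles MgO per formula unit = 2.52 Mg ÷ 1 = 2.5200.
MgO fraction = (2.5200 × 40.304) / 418.261 = 101.566/418.261 = 0.2428.

24.28 wt%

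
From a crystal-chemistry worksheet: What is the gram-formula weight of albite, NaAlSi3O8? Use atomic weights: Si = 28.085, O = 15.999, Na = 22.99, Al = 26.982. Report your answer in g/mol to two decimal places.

Na: 1 × 22.99 = 22.9900
Al: 1 × 26.982 = 26.9820
Si: 3 × 28.085 = 84.2550
O: 8 × 15.999 = 127.9920
Summing the contributions gives the formula mass.

262.22 g/mol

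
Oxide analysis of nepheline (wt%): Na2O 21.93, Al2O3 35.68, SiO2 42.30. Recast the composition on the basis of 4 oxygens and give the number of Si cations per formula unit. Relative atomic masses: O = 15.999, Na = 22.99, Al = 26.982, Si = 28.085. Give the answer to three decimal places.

1.002 Si apfu

Na2O (M=61.979): mol = 0.35383; Na = 0.70766, O = 0.35383.
Al2O3 (M=101.961): mol = 0.34994; Al = 0.69988, O = 1.04982.
SiO2 (M=60.083): mol = 0.70403; Si = 0.70403, O = 1.40806.
ΣO = 2.81171; factor = 4/ΣO = 1.42262.
Si apfu = 0.70403 × 1.42262 = 1.002.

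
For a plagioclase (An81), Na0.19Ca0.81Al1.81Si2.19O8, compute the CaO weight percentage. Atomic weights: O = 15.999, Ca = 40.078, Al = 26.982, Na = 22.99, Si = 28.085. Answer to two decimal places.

Formula mass = 275.167 g/mol.
0.81 Ca → 0.8100 mol CaO per formula unit; M(CaO) = 56.077, so CaO mass = 45.422 g.
45.422/275.167 × 100 = 16.51 wt%.

16.51 wt%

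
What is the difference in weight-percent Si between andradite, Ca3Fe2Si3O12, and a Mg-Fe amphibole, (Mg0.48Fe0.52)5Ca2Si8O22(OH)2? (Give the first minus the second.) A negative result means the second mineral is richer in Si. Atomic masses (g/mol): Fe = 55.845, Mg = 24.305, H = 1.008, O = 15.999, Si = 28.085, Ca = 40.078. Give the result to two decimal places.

Si in Ca3Fe2Si3O12: molar mass 508.167 g/mol; 3×28.085 = 84.255 g → 16.58 wt%.
Si in (Mg0.48Fe0.52)5Ca2Si8O22(OH)2: molar mass 894.357 g/mol; 8×28.085 = 224.680 g → 25.12 wt%.
Difference = 16.58 − 25.12 = -8.54 percentage points.

-8.54 percentage points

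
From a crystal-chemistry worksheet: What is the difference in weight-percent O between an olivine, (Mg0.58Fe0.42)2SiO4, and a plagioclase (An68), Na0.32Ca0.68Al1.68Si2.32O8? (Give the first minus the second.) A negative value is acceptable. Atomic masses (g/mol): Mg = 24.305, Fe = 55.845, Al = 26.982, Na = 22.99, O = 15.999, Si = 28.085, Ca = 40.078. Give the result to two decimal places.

M((Mg0.58Fe0.42)2SiO4) = 167.185 g/mol, so wt% O = 63.996/167.185 × 100 = 38.28%.
M(Na0.32Ca0.68Al1.68Si2.32O8) = 273.089 g/mol, so wt% O = 127.992/273.089 × 100 = 46.87%.
38.28 − 46.87 = -8.59 pp.

-8.59 percentage points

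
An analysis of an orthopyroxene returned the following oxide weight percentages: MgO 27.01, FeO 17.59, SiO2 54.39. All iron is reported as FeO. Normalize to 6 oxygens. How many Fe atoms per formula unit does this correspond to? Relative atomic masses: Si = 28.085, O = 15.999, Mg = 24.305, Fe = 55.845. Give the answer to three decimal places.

MgO (M=40.304): mol = 0.67016; Mg = 0.67016, O = 0.67016.
FeO (M=71.844): mol = 0.24484; Fe = 0.24484, O = 0.24484.
SiO2 (M=60.083): mol = 0.90525; Si = 0.90525, O = 1.81050.
ΣO = 2.72550; factor = 6/ΣO = 2.20143.
Fe apfu = 0.24484 × 2.20143 = 0.539.

0.539 Fe apfu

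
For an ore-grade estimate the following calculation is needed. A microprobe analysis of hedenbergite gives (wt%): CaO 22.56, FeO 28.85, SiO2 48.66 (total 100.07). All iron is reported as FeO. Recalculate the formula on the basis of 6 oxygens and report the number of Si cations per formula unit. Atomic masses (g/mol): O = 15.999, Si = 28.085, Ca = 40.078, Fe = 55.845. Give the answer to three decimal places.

2.005 Si apfu

CaO: 22.56/56.077 = 0.40230 mol → 0.40230 mol Ca, 0.40230 mol O.
FeO: 28.85/71.844 = 0.40156 mol → 0.40156 mol Fe, 0.40156 mol O.
SiO2: 48.66/60.083 = 0.80988 mol → 0.80988 mol Si, 1.61976 mol O.
Total oxygen = 2.42362 mol. Normalization factor = 6/2.42362 = 2.47564.
Si per 6 O = 0.80988 × 2.47564 = 2.005.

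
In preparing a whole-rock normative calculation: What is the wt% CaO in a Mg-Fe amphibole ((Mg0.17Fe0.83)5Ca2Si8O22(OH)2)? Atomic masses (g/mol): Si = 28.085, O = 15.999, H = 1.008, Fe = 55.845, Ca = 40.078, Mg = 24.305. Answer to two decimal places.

Molar mass of (Mg0.17Fe0.83)5Ca2Si8O22(OH)2 = 0.85*24.305 + 4.15*55.845 + 2*40.078 + 8*28.085 + 24*15.999 + 2*1.008 = 943.244 g/mol.
Each formula unit contains 2 Ca, equivalent to 2/1 = 2.0000 mol CaO.
M(CaO) = 1×40.078 + 1×15.999 = 56.077 g/mol.
Mass of CaO per formula unit = 2.0000 × 56.077 = 112.154 g.
CaO wt% = 112.154 / 943.244 × 100 = 11.89%.

11.89 wt%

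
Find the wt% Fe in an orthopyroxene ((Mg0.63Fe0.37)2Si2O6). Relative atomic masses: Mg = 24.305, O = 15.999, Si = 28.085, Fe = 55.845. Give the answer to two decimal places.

Molar mass of (Mg0.63Fe0.37)2Si2O6: 1.26×24.305 + 0.74×55.845 + 2×28.085 + 6×15.999 = 224.114 g/mol.
Mass of Fe per formula unit: 0.74 × 55.845 = 41.325 g.
Weight fraction Fe = 41.325 / 224.114 = 0.1844.

18.44 weight percent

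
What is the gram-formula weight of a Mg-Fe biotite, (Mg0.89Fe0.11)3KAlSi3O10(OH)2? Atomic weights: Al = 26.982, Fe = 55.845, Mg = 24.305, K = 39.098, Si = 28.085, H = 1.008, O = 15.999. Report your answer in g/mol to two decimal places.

The formula mass is the sum 2.67(24.305) + 0.33(55.845) + 1(39.098) + 1(26.982) + 3(28.085) + 12(15.999) + 2(1.008).

427.66 g/mol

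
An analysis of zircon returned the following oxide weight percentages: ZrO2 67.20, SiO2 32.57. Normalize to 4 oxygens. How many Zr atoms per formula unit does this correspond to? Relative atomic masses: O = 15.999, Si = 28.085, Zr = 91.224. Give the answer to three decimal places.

1.003 Zr apfu

67.20 wt% ZrO2 ÷ 123.222 g/mol = 0.54536 mol, giving 0.54536 Zr and 1.09072 O.
32.57 wt% SiO2 ÷ 60.083 g/mol = 0.54208 mol, giving 0.54208 Si and 1.08416 O.
Oxygen sums to 2.17488; scaling by 4/2.17488 = 1.83918 puts the formula on 4 O.
Zr: 0.54536 × 1.83918 = 1.003 atoms per formula unit.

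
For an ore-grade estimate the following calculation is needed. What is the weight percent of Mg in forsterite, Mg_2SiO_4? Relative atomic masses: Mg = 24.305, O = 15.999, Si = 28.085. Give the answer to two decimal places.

34.55 mass %

M(Mg_2SiO_4) = 140.691 g/mol.
Mg contributes 2 × 24.305 = 48.610 g per mole.
48.610/140.691 = 0.3455 → 34.55%.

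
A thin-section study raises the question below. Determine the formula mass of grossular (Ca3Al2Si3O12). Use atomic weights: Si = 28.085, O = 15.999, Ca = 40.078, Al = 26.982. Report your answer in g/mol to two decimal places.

Ca: 3 × 40.078 = 120.2340
Al: 2 × 26.982 = 53.9640
Si: 3 × 28.085 = 84.2550
O: 12 × 15.999 = 191.9880
Summing the contributions gives the formula mass.

450.44 g/mol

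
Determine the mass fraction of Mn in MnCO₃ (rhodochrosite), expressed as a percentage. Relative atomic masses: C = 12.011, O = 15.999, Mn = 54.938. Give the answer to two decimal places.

M(MnCO₃) = 114.946 g/mol.
Mn contributes 1 × 54.938 = 54.938 g per mole.
54.938/114.946 = 0.4779 → 47.79%.

47.79 mass %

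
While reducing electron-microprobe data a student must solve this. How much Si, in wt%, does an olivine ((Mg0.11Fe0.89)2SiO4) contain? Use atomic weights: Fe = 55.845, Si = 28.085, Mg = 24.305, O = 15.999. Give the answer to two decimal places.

M((Mg0.11Fe0.89)2SiO4) = 196.832 g/mol.
Si contributes 1 × 28.085 = 28.085 g per mole.
28.085/196.832 = 0.1427 → 14.27%.

14.27 wt%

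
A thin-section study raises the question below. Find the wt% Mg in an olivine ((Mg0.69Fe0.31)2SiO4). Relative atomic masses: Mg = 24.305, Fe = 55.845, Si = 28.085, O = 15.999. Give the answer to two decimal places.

20.93 wt%

Formula mass = 1.38·24.305 + 0.62·55.845 + 1·28.085 + 4·15.999 = 160.246 g/mol, of which 33.541 g is Mg.
So Mg makes up 33.541/160.246 = 0.2093 of the mass, i.e. 20.93%.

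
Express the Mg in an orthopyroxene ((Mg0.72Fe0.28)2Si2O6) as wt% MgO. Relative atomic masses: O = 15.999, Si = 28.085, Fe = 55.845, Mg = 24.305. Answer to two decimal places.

26.57 wt%

M((Mg0.72Fe0.28)2Si2O6) = 218.436 g/mol; M(MgO) = 40.304 g/mol.
Moles MgO per formula unit = 1.44 Mg ÷ 1 = 1.4400.
MgO fraction = (1.4400 × 40.304) / 218.436 = 58.038/218.436 = 0.2657.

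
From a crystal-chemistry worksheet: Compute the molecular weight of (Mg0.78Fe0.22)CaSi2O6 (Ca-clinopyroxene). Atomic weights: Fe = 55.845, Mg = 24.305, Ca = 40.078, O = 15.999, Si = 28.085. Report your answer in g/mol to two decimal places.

223.49 g/mol

Mg: 0.78 × 24.305 = 18.9579
Fe: 0.22 × 55.845 = 12.2859
Ca: 1 × 40.078 = 40.0780
Si: 2 × 28.085 = 56.1700
O: 6 × 15.999 = 95.9940
Summing the contributions gives the formula mass.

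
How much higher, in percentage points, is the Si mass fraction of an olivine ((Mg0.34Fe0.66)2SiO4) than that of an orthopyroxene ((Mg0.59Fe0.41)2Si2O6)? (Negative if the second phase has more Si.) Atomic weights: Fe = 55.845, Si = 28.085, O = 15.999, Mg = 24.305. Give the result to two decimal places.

Si in (Mg0.34Fe0.66)2SiO4: molar mass 182.324 g/mol; 1×28.085 = 28.085 g → 15.40 wt%.
Si in (Mg0.59Fe0.41)2Si2O6: molar mass 226.637 g/mol; 2×28.085 = 56.170 g → 24.78 wt%.
Difference = 15.40 − 24.78 = -9.38 percentage points.

-9.38 percentage points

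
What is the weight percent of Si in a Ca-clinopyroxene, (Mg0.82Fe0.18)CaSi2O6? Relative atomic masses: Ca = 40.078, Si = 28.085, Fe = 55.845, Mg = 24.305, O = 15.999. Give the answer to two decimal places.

25.28 mass %

Molar mass of (Mg0.82Fe0.18)CaSi2O6: 0.82·24.305 + 0.18·55.845 + 1·40.078 + 2·28.085 + 6·15.999 = 222.224 g/mol.
Mass of Si per formula unit: 2 × 28.085 = 56.170 g.
Weight fraction Si = 56.170 / 222.224 = 0.2528.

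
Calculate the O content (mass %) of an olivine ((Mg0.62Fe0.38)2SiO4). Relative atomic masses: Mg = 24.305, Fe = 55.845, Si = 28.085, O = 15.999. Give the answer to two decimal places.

38.87 mass %

Formula mass = 1.24×24.305 + 0.76×55.845 + 1×28.085 + 4×15.999 = 164.661 g/mol, of which 63.996 g is O.
So O makes up 63.996/164.661 = 0.3887 of the mass, i.e. 38.87%.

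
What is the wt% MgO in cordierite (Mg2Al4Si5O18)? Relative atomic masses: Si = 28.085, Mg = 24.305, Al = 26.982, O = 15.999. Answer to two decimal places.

Molar mass of Mg2Al4Si5O18 = 2·24.305 + 4·26.982 + 5·28.085 + 18·15.999 = 584.945 g/mol.
Each formula unit contains 2 Mg, equivalent to 2/1 = 2.0000 mol MgO.
M(MgO) = 1×24.305 + 1×15.999 = 40.304 g/mol.
Mass of MgO per formula unit = 2.0000 × 40.304 = 80.608 g.
MgO wt% = 80.608 / 584.945 × 100 = 13.78%.

13.78 wt%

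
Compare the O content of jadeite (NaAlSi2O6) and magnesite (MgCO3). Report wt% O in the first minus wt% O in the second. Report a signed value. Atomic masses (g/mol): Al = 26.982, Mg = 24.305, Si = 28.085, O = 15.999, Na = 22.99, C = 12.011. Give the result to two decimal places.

-9.44 percentage points

O in NaAlSi2O6: molar mass 202.136 g/mol; 6×15.999 = 95.994 g → 47.49 wt%.
O in MgCO3: molar mass 84.313 g/mol; 3×15.999 = 47.997 g → 56.93 wt%.
Difference = 47.49 − 56.93 = -9.44 percentage points.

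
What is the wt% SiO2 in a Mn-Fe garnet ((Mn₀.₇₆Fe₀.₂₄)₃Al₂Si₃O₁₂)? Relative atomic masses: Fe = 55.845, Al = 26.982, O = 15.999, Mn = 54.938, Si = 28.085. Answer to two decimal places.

36.36 wt%

M((Mn₀.₇₆Fe₀.₂₄)₃Al₂Si₃O₁₂) = 495.674 g/mol; M(SiO2) = 60.083 g/mol.
Moles SiO2 per formula unit = 3 Si ÷ 1 = 3.0000.
SiO2 fraction = (3.0000 × 60.083) / 495.674 = 180.249/495.674 = 0.3636.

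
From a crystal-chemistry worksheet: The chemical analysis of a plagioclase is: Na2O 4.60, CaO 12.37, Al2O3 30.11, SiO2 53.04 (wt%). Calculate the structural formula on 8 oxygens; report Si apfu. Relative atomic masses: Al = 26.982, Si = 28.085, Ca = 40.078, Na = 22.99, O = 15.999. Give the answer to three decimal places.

2.397 Si apfu

4.60 wt% Na2O ÷ 61.979 g/mol = 0.07422 mol, giving 0.14844 Na and 0.07422 O.
12.37 wt% CaO ÷ 56.077 g/mol = 0.22059 mol, giving 0.22059 Ca and 0.22059 O.
30.11 wt% Al2O3 ÷ 101.961 g/mol = 0.29531 mol, giving 0.59062 Al and 0.88593 O.
53.04 wt% SiO2 ÷ 60.083 g/mol = 0.88278 mol, giving 0.88278 Si and 1.76556 O.
Oxygen sums to 2.94630; scaling by 8/2.94630 = 2.71527 puts the formula on 8 O.
Si: 0.88278 × 2.71527 = 2.397 atoms per formula unit.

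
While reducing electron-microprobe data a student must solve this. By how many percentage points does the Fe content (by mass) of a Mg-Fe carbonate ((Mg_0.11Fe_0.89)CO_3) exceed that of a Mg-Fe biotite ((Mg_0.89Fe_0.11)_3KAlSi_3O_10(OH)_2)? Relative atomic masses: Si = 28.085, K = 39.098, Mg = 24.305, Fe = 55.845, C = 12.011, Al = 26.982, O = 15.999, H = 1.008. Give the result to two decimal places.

39.92 percentage points

M((Mg_0.11Fe_0.89)CO_3) = 112.384 g/mol, so wt% Fe = 49.702/112.384 × 100 = 44.23%.
M((Mg_0.89Fe_0.11)_3KAlSi_3O_10(OH)_2) = 427.662 g/mol, so wt% Fe = 18.429/427.662 × 100 = 4.31%.
44.23 − 4.31 = 39.92 pp.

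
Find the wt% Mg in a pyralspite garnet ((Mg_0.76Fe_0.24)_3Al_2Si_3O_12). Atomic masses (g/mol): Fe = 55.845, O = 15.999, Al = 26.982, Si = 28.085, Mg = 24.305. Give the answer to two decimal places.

13.01 weight percent

M((Mg_0.76Fe_0.24)_3Al_2Si_3O_12) = 425.831 g/mol.
Mg contributes 2.28 × 24.305 = 55.415 g per mole.
55.415/425.831 = 0.1301 → 13.01%.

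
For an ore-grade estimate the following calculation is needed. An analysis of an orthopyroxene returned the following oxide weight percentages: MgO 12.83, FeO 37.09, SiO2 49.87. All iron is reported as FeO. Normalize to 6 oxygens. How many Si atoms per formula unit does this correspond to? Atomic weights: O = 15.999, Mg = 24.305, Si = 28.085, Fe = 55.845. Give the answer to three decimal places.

1.996 Si apfu

12.83 wt% MgO ÷ 40.304 g/mol = 0.31833 mol, giving 0.31833 Mg and 0.31833 O.
37.09 wt% FeO ÷ 71.844 g/mol = 0.51626 mol, giving 0.51626 Fe and 0.51626 O.
49.87 wt% SiO2 ÷ 60.083 g/mol = 0.83002 mol, giving 0.83002 Si and 1.66004 O.
Oxygen sums to 2.49463; scaling by 6/2.49463 = 2.40517 puts the formula on 6 O.
Si: 0.83002 × 2.40517 = 1.996 atoms per formula unit.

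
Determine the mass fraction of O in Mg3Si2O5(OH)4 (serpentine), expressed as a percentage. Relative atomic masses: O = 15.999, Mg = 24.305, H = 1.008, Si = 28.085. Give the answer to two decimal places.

M(Mg3Si2O5(OH)4) = 277.108 g/mol.
O contributes 9 × 15.999 = 143.991 g per mole.
143.991/277.108 = 0.5196 → 51.96%.

51.96 wt%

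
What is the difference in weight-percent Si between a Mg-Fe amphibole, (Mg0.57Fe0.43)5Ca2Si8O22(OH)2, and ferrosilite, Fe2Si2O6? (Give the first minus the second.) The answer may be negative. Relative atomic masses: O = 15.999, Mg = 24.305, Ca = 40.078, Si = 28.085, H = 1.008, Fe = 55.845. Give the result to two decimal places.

4.24 percentage points

M((Mg0.57Fe0.43)5Ca2Si8O22(OH)2) = 880.164 g/mol, so wt% Si = 224.680/880.164 × 100 = 25.53%.
M(Fe2Si2O6) = 263.854 g/mol, so wt% Si = 56.170/263.854 × 100 = 21.29%.
25.53 − 21.29 = 4.24 pp.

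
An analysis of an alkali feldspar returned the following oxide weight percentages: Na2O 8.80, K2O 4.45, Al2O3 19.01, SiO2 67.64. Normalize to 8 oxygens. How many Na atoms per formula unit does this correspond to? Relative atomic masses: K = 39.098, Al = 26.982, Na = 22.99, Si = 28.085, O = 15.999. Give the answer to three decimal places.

Na2O (M=61.979): mol = 0.14198; Na = 0.28396, O = 0.14198.
K2O (M=94.195): mol = 0.04724; K = 0.09448, O = 0.04724.
Al2O3 (M=101.961): mol = 0.18644; Al = 0.37288, O = 0.55932.
SiO2 (M=60.083): mol = 1.12578; Si = 1.12578, O = 2.25156.
ΣO = 3.00010; factor = 8/ΣO = 2.66658.
Na apfu = 0.28396 × 2.66658 = 0.757.

0.757 Na apfu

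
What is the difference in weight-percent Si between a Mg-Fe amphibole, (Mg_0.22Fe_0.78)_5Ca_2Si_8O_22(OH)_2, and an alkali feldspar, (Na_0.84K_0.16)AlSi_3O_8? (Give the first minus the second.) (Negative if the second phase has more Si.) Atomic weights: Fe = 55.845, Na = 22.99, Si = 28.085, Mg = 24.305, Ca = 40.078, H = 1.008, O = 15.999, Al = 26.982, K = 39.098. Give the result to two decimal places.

M((Mg_0.22Fe_0.78)_5Ca_2Si_8O_22(OH)_2) = 935.359 g/mol, so wt% Si = 224.680/935.359 × 100 = 24.02%.
M((Na_0.84K_0.16)AlSi_3O_8) = 264.796 g/mol, so wt% Si = 84.255/264.796 × 100 = 31.82%.
24.02 − 31.82 = -7.80 pp.

-7.80 percentage points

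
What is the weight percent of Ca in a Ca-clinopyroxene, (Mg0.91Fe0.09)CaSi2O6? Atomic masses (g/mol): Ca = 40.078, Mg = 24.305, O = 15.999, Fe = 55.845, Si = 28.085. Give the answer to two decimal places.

Molar mass of (Mg0.91Fe0.09)CaSi2O6: 0.91*24.305 + 0.09*55.845 + 1*40.078 + 2*28.085 + 6*15.999 = 219.386 g/mol.
Mass of Ca per formula unit: 1 × 40.078 = 40.078 g.
Weight fraction Ca = 40.078 / 219.386 = 0.1827.

18.27 wt%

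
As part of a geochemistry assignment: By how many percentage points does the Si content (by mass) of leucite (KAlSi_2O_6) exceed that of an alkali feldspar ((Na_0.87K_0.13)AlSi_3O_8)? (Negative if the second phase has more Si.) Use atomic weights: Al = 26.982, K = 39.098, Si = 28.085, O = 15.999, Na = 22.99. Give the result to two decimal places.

First mineral: 56.170 g Si in 218.244 g formula = 25.74 wt% Si.
Second mineral: 84.255 g Si in 264.313 g formula = 31.88 wt% Si.
25.74% − 31.88% gives a difference of -6.14 percentage points.

-6.14 percentage points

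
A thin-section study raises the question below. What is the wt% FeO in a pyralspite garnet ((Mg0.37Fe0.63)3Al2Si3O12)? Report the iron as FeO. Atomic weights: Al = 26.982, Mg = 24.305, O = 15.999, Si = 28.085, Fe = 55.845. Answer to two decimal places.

Molar mass of (Mg0.37Fe0.63)3Al2Si3O12 = 1.11·24.305 + 1.89·55.845 + 2·26.982 + 3·28.085 + 12·15.999 = 462.733 g/mol.
Each formula unit contains 1.89 Fe, equivalent to 1.89/1 = 1.8900 mol FeO.
M(FeO) = 1×55.845 + 1×15.999 = 71.844 g/mol.
Mass of FeO per formula unit = 1.8900 × 71.844 = 135.785 g.
FeO wt% = 135.785 / 462.733 × 100 = 29.34%.

29.34 wt%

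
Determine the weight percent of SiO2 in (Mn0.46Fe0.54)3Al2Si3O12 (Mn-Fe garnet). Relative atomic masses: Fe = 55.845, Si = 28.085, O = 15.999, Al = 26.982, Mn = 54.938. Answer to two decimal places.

36.30 wt%

Molar mass of (Mn0.46Fe0.54)3Al2Si3O12 = 1.38*54.938 + 1.62*55.845 + 2*26.982 + 3*28.085 + 12*15.999 = 496.490 g/mol.
Each formula unit contains 3 Si, equivalent to 3/1 = 3.0000 mol SiO2.
M(SiO2) = 1×28.085 + 2×15.999 = 60.083 g/mol.
Mass of SiO2 per formula unit = 3.0000 × 60.083 = 180.249 g.
SiO2 wt% = 180.249 / 496.490 × 100 = 36.30%.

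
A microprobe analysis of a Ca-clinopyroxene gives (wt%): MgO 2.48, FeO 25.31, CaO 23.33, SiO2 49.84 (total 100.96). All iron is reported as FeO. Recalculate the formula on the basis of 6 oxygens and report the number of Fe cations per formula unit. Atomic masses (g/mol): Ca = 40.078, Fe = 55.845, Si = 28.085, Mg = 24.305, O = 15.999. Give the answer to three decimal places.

MgO: 2.48/40.304 = 0.06153 mol → 0.06153 mol Mg, 0.06153 mol O.
FeO: 25.31/71.844 = 0.35229 mol → 0.35229 mol Fe, 0.35229 mol O.
CaO: 23.33/56.077 = 0.41604 mol → 0.41604 mol Ca, 0.41604 mol O.
SiO2: 49.84/60.083 = 0.82952 mol → 0.82952 mol Si, 1.65904 mol O.
Total oxygen = 2.48890 mol. Normalization factor = 6/2.48890 = 2.41070.
Fe per 6 O = 0.35229 × 2.41070 = 0.849.

0.849 Fe apfu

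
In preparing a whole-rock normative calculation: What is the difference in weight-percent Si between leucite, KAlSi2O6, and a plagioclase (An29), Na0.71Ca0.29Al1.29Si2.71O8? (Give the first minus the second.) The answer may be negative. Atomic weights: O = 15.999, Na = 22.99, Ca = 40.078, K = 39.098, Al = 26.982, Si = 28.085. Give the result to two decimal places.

-2.78 percentage points

First mineral: 56.170 g Si in 218.244 g formula = 25.74 wt% Si.
Second mineral: 76.110 g Si in 266.855 g formula = 28.52 wt% Si.
25.74% − 28.52% gives a difference of -2.78 percentage points.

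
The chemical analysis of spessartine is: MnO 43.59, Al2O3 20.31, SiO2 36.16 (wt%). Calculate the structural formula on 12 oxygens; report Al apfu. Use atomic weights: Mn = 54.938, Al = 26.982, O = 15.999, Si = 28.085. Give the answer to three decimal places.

1.979 Al apfu

43.59 wt% MnO ÷ 70.937 g/mol = 0.61449 mol, giving 0.61449 Mn and 0.61449 O.
20.31 wt% Al2O3 ÷ 101.961 g/mol = 0.19919 mol, giving 0.39838 Al and 0.59757 O.
36.16 wt% SiO2 ÷ 60.083 g/mol = 0.60183 mol, giving 0.60183 Si and 1.20366 O.
Oxygen sums to 2.41572; scaling by 12/2.41572 = 4.96746 puts the formula on 12 O.
Al: 0.39838 × 4.96746 = 1.979 atoms per formula unit.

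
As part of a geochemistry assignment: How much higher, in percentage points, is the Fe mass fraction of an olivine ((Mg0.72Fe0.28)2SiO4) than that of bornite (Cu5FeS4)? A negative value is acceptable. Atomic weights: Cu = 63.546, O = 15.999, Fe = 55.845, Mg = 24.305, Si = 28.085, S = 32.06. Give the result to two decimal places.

First mineral: 31.273 g Fe in 158.353 g formula = 19.75 wt% Fe.
Second mineral: 55.845 g Fe in 501.815 g formula = 11.13 wt% Fe.
19.75% − 11.13% gives a difference of 8.62 percentage points.

8.62 percentage points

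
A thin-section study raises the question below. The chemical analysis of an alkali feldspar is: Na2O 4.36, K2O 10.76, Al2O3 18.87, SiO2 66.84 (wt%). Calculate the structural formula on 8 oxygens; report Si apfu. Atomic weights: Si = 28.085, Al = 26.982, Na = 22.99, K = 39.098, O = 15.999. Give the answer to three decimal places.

Na2O (M=61.979): mol = 0.07035; Na = 0.14070, O = 0.07035.
K2O (M=94.195): mol = 0.11423; K = 0.22846, O = 0.11423.
Al2O3 (M=101.961): mol = 0.18507; Al = 0.37014, O = 0.55521.
SiO2 (M=60.083): mol = 1.11246; Si = 1.11246, O = 2.22492.
ΣO = 2.96471; factor = 8/ΣO = 2.69841.
Si apfu = 1.11246 × 2.69841 = 3.002.

3.002 Si apfu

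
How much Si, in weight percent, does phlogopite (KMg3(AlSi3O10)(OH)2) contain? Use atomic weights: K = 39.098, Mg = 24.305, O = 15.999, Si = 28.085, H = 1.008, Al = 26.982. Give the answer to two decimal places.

Molar mass of KMg3(AlSi3O10)(OH)2: 1·39.098 + 3·24.305 + 1·26.982 + 3·28.085 + 12·15.999 + 2·1.008 = 417.254 g/mol.
Mass of Si per formula unit: 3 × 28.085 = 84.255 g.
Weight fraction Si = 84.255 / 417.254 = 0.2019.

20.19 weight percent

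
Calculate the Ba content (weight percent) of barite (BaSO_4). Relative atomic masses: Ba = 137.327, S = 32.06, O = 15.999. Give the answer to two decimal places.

M(BaSO_4) = 233.383 g/mol.
Ba contributes 1 × 137.327 = 137.327 g per mole.
137.327/233.383 = 0.5884 → 58.84%.

58.84 weight percent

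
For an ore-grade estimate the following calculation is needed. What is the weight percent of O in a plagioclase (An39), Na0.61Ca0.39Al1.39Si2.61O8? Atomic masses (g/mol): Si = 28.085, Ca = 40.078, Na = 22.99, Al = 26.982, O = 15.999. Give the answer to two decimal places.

47.68 mass %

M(Na0.61Ca0.39Al1.39Si2.61O8) = 268.453 g/mol.
O contributes 8 × 15.999 = 127.992 g per mole.
127.992/268.453 = 0.4768 → 47.68%.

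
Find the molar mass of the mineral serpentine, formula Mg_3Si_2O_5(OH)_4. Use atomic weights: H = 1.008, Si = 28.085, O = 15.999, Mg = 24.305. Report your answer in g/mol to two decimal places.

M = 3×24.305 + 2×28.085 + 9×15.999 + 4×1.008

277.11 g/mol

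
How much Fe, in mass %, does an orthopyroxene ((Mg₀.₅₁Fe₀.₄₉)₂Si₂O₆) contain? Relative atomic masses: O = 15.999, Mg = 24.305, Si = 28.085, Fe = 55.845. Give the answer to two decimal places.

Formula mass = 1.02·24.305 + 0.98·55.845 + 2·28.085 + 6·15.999 = 231.683 g/mol, of which 54.728 g is Fe.
So Fe makes up 54.728/231.683 = 0.2362 of the mass, i.e. 23.62%.

23.62 mass %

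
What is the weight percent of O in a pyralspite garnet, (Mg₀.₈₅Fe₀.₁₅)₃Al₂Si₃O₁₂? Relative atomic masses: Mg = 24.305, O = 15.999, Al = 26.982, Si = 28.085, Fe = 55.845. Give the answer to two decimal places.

M((Mg₀.₈₅Fe₀.₁₅)₃Al₂Si₃O₁₂) = 417.315 g/mol.
O contributes 12 × 15.999 = 191.988 g per mole.
191.988/417.315 = 0.4601 → 46.01%.

46.01 mass %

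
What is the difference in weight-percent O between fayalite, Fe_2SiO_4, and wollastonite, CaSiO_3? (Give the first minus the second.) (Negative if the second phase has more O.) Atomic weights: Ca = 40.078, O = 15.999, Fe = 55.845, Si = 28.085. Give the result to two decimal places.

M(Fe_2SiO_4) = 203.771 g/mol, so wt% O = 63.996/203.771 × 100 = 31.41%.
M(CaSiO_3) = 116.160 g/mol, so wt% O = 47.997/116.160 × 100 = 41.32%.
31.41 − 41.32 = -9.91 pp.

-9.91 percentage points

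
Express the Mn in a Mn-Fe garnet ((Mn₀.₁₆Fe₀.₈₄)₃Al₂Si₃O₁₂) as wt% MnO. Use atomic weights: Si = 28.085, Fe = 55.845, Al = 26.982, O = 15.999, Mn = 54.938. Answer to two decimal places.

Formula mass = 497.307 g/mol.
0.48 Mn → 0.4800 mol MnO per formula unit; M(MnO) = 70.937, so MnO mass = 34.050 g.
34.050/497.307 × 100 = 6.85 wt%.

6.85 wt%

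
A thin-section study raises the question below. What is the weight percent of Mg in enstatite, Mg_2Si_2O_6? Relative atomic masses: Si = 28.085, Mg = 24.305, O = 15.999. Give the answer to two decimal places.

M(Mg_2Si_2O_6) = 200.774 g/mol.
Mg contributes 2 × 24.305 = 48.610 g per mole.
48.610/200.774 = 0.2421 → 24.21%.

24.21 weight percent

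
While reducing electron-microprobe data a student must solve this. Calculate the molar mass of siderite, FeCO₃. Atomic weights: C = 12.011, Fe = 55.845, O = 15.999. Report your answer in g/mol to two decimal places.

The formula mass is the sum 1×55.845 + 1×12.011 + 3×15.999.

115.85 g/mol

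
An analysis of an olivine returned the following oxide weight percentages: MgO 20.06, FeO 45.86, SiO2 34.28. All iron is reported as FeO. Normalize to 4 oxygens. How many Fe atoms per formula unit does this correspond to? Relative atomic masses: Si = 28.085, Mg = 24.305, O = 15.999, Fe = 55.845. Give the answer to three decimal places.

1.121 Fe apfu

MgO (M=40.304): mol = 0.49772; Mg = 0.49772, O = 0.49772.
FeO (M=71.844): mol = 0.63833; Fe = 0.63833, O = 0.63833.
SiO2 (M=60.083): mol = 0.57054; Si = 0.57054, O = 1.14108.
ΣO = 2.27713; factor = 4/ΣO = 1.75660.
Fe apfu = 0.63833 × 1.75660 = 1.121.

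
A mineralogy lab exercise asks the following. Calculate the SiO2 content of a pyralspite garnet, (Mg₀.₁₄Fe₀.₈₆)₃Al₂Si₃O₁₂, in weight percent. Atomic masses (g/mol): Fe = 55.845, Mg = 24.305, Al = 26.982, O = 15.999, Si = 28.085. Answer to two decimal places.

M((Mg₀.₁₄Fe₀.₈₆)₃Al₂Si₃O₁₂) = 484.495 g/mol; M(SiO2) = 60.083 g/mol.
Moles SiO2 per formula unit = 3 Si ÷ 1 = 3.0000.
SiO2 fraction = (3.0000 × 60.083) / 484.495 = 180.249/484.495 = 0.3720.

37.20 wt%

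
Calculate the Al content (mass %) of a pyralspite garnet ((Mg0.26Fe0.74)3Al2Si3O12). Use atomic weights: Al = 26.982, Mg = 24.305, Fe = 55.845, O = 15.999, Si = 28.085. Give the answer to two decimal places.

11.41 mass %

Formula mass = 0.78·24.305 + 2.22·55.845 + 2·26.982 + 3·28.085 + 12·15.999 = 473.141 g/mol, of which 53.964 g is Al.
So Al makes up 53.964/473.141 = 0.1141 of the mass, i.e. 11.41%.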